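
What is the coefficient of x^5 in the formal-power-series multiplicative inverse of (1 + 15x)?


The inverse is 1/(1 + 15x). Apply the geometric identity 1/(1 - y) = sum_{k>=0} y^k with y = -15x:
1/(1 + 15x) = sum_{k>=0} (-15)^k x^k.
So the coefficient of x^5 is (-15)^5 = -759375.

-759375


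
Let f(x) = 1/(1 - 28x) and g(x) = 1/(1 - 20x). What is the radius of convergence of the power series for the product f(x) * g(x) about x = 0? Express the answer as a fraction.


The radius of 1/(1 - 28x) is 1/28 (nearest singularity at x = 1/28), and the radius of 1/(1 - 20x) is 1/20.
The product f(x)*g(x) = 1/((1 - 28x)(1 - 20x)) has singularities at both 1/28 and 1/20, so its radius of convergence is the distance to the nearest one:
min(1/28, 1/20) = 1/28.

1/28


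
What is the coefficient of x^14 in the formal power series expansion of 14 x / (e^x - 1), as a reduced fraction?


The exponential generating function for Bernoulli numbers is
x / (e^x - 1) = sum_{k>=0} B_k x^k / k!.
So the coefficient of x^14 in 14 x / (e^x - 1) is 14 B_14 / 14!.
Computing: B_14 = 7/6, 14! = 87178291200, giving
14 * 7/6 / 87178291200 = 1/5337446400.

1/5337446400


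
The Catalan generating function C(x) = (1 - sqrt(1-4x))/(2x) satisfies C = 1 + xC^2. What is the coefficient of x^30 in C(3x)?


Substituting x -> 3x scales the n-th coefficient by 3^n, so [x^30] C(3x) = 3^30 * C_30.
C_30 = C(2*30, 30)/(31) = 118264581564861424/31 = 3814986502092304.
So 3^30 * 3814986502092304 = 205891132094649 * 3814986502092304 = 785471889841589496484662481296.

785471889841589496484662481296


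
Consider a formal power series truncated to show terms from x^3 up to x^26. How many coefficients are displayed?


From x^3 to x^26 inclusive, the count is 26 - 3 + 1 = 24.

24


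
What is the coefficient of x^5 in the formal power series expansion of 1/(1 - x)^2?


The expansion 1/(1 - x)^r = sum_{k>=0} C(k + r - 1, r - 1) x^k follows from the multiset / negative-binomial theorem (or from repeated differentiation of the geometric series).
For r = 2 and k = 5:
C(6, 1) = 720 / (1 * 120) = 6.

6


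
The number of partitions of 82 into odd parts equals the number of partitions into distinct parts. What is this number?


Computing partitions of 82 into odd parts (1, 3, 5, ...):
Using the generating function prod_{k>=0} 1/(1-x^(2k+1)),
the count is 92864

92864


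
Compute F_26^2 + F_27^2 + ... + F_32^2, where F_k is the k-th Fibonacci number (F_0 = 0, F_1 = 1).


There is a standard identity sum_{k=0}^{N} F_k^2 = F_N * F_{N+1} (proved inductively from the telescoping relation F_k^2 = F_k F_{k+1} - F_{k-1} F_k). Then
sum_{k=26}^{32} F_k^2 = F_32 F_33 - F_25 F_26.
Computing: F_32 = 2178309, F_33 = 3524578, F_25 = 75025, F_26 = 121393.
Sum = 2178309 * 3524578 - 75025 * 121393 = 7668512468777.

7668512468777


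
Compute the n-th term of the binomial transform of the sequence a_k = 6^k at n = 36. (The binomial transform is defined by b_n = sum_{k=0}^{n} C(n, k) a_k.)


With a_k = 6^k, b_n = sum_{k=0}^{n} C(n, k) 6^k = (1 + 6)^n by the binomial theorem.
For n = 36: (1 + 6)^36 = 7^36 = 2651730845859653471779023381601.

2651730845859653471779023381601


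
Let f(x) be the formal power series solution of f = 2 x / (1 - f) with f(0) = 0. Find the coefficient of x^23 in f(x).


Apply Lagrange inversion: f = 2 x * phi(f) with phi(t) = 1/(1 - t), so
[x^n] f = 2^n * (1/n) [t^(n-1)] phi(t)^n = 2^n * (1/n) [t^(n-1)] (1 - t)^(-n) = 2^n * (1/n) C(2n - 2, n - 1) = 2^n * C_{n-1}.
For n = 23: C_22 = C(44, 22) / 23 = 2104098963720/23 = 91482563640.
With the 2^23 = 8388608 factor, the coefficient is 8388608 * 91482563640 = 767411365211013120.

767411365211013120


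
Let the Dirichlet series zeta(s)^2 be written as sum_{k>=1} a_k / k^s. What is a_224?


The Dirichlet convolution of the constant function 1 with itself gives (1 * 1)(k) = sum_{d | k} 1 = d(k), the number of positive divisors of k.
Since zeta(s) = sum_{k>=1} 1/k^s, we have zeta(s)^2 = sum_{k>=1} d(k)/k^s, so a_k = d(k).
For k = 224: the divisors are 1, 2, 4, 7, 8, 14, 16, 28, 32, 56, 112, 224.
Count = 12.

12


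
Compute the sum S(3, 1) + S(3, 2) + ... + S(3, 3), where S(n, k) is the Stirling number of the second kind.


By definition, S(n, k) counts partitions of an n-set into exactly k nonempty blocks.
Computing row n = 3 for k = 1..3:
S(3, k): 1, 3, 1
Sum = 5. (This equals Bell_3 since the sum runs over all k.)

5


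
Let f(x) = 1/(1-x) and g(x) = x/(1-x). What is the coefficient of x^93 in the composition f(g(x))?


First simplify the composition: f(g(x)) = 1/(1 - x/(1-x)) = (1-x)/((1-x) - x) = (1-x)/(1-2x).
Now extract the coefficient. Write (1-x)/(1-2x) = 1/(1-2x) - x/(1-2x).
The coefficient of x^n in 1/(1-2x) is 2^n, and in x/(1-2x) is 2^(n-1) (for n >= 1).
So the coefficient of x^93 is 2^93 - 2^92 = 9903520314283042199192993792 - 4951760157141521099596496896 = 4951760157141521099596496896.

4951760157141521099596496896


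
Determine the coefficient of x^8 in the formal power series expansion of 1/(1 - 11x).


The geometric series identity gives 1/(1 - c x) = sum_{k>=0} c^k x^k, so the coefficient of x^k is c^k.
Here c = 11 and k = 8.
Computing: 11^8 = 214358881

214358881


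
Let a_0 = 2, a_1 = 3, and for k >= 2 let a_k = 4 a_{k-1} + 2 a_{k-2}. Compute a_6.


Iterating the recurrence forward:
a_0 = 2
a_1 = 3
a_2 = 4*3 + 2*2 = 16
a_3 = 4*16 + 2*3 = 70
a_4 = 4*70 + 2*16 = 312
a_5 = 4*312 + 2*70 = 1388
a_6 = 4*1388 + 2*312 = 6176
So a_6 = 6176.

6176


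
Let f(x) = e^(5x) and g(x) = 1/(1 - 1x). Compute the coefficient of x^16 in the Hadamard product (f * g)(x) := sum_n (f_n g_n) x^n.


Expanding: f_k = 5^k/k! (from e^(5x)) and g_k = 1^k (from 1/(1 - 1x)). So the Hadamard coefficient (f * g)_k = 5^k 1^k / k! = (5)^k / k!.
For k = 16: 5^16/16! = 152587890625/20922789888000 = 1220703125/167382319104.

1220703125/167382319104


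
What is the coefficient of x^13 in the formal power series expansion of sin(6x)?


The Maclaurin series is sin(t) = sum_{k>=0} (-1)^k t^(2k+1) / (2k+1)!, so substituting t = 6x, only odd powers of x are nonzero, with coefficient of x^(2k+1) equal to (-1)^k 6^(2k+1) / (2k+1)!.
Write 13 = 2*6 + 1, giving the coefficient (-1)^6 * 6^13 / 13! = 13060694016/6227020800 = 52488/25025.

52488/25025


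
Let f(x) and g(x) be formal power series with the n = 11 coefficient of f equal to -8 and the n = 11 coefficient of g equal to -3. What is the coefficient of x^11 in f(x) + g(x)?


Addition of formal power series is termwise.
The coefficient of x^11 in f + g = -8 + -3
= -11

-11


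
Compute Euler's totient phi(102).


phi(n) counts integers in [1, n] coprime to n. Using the multiplicative formula phi(n) = n * prod_{p | n} (1 - 1/p):
102 = 2 * 3 * 17, so
phi(102) = 102 * (1 - 1/2) * (1 - 1/3) * (1 - 1/17) = 32.

32


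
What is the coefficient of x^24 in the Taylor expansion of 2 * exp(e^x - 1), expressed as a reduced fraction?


exp(e^x - 1) = sum_{k>=0} Bell_k x^k / k!, where Bell_k is the k-th Bell number.
So the coefficient of x^24 is 2 * Bell_24 / 24!.
Computing: Bell_24 = 445958869294805289 and 24! = 620448401733239439360000, giving
2 * 445958869294805289/620448401733239439360000 = 148652956431601763/103408066955539906560000.

148652956431601763/103408066955539906560000


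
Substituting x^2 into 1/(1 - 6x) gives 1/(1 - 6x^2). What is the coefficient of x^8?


The coefficient of x^(2m) in 1/(1 - 6x^2) is 6^m.
With n = 8 = 2*4, the coefficient is 6^4 = 1296.

1296


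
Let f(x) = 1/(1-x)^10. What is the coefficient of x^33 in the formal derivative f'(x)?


Differentiate: d/dx [ 1/(1-x)^r ] = r / (1-x)^(r+1).
Here r = 10, so f'(x) = 10 / (1-x)^11.
The expansion of 1/(1-x)^(r+1) has coefficient of x^n equal to C(n+r, r).
So the coefficient of x^33 in f'(x) is
10 * C(43, 10) = 10 * 1917334783 = 19173347830

19173347830


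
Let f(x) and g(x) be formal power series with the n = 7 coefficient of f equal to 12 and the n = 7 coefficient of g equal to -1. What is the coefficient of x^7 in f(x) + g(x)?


Addition of formal power series is termwise.
The coefficient of x^7 in f + g = 12 + -1
= 11

11


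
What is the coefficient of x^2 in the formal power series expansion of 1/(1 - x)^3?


The negative binomial / multiset identity is
1/(1 - x)^r = sum_{k>=0} C(k + r - 1, r - 1) x^k.
Here r = 3 and k = 2, so the coefficient is
C(2 + 2, 2) = C(4, 2)
= 6

6


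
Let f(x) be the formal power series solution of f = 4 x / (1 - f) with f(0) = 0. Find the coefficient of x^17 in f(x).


Apply Lagrange inversion: f = 4 x * phi(f) with phi(t) = 1/(1 - t), so
[x^n] f = 4^n * (1/n) [t^(n-1)] phi(t)^n = 4^n * (1/n) [t^(n-1)] (1 - t)^(-n) = 4^n * (1/n) C(2n - 2, n - 1) = 4^n * C_{n-1}.
For n = 17: C_16 = C(32, 16) / 17 = 601080390/17 = 35357670.
With the 4^17 = 17179869184 factor, the coefficient is 17179869184 * 35357670 = 607440145251041280.

607440145251041280


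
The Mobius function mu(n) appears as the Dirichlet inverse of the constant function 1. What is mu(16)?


16 has a squared prime factor, so mu(16) = 0.
Factorization reveals a repeated prime.

0


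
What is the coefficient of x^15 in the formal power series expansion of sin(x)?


The Maclaurin series is sin(t) = sum_{k>=0} (-1)^k t^(2k+1) / (2k+1)!, so substituting t = x, only odd powers of x are nonzero, with coefficient of x^(2k+1) equal to (-1)^k / (2k+1)!.
Write 15 = 2*7 + 1, giving the coefficient (-1)^7 / 15! = -1/1307674368000 = -1/1307674368000.

-1/1307674368000


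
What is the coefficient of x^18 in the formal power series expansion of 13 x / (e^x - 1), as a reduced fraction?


The exponential generating function for Bernoulli numbers is
x / (e^x - 1) = sum_{k>=0} B_k x^k / k!.
So the coefficient of x^18 in 13 x / (e^x - 1) is 13 B_18 / 18!.
Computing: B_18 = 43867/798, 18! = 6402373705728000, giving
13 * 43867/798 / 6402373705728000 = 43867/393007247474688000.

43867/393007247474688000


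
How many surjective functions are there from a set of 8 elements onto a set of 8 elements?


By inclusion-exclusion on which target elements are missed, the number of surjections from an n-set onto a k-set is
surj(n, k) = sum_{j=0}^{k} (-1)^j C(k, j) (k - j)^n.
Equivalently surj(n, k) = k! * S(n, k), where S(n, k) is the Stirling number of the second kind.
For n = 8, k = 8:
S(8, 8) = 1, so
surj = 8! * 1 = 40320 * 1 = 40320.

40320


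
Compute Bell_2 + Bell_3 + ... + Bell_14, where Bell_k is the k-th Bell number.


Recall Bell_k counts set partitions of a k-set (with Bell_0 = 1 by convention).
Bell_2 through Bell_14: 2, 5, 15, 52, 203, 877, 4140, 21147, 115975, 678570, 4213597, 27644437, 190899322
Sum = 2 + 5 + 15 + 52 + 203 + 877 + 4140 + 21147 + 115975 + 678570 + 4213597 + 27644437 + 190899322 = 223578342.

223578342


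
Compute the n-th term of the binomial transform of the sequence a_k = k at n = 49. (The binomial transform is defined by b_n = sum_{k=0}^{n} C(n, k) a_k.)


With a_k = k, b_n = sum_{k=0}^{n} C(n, k) k. Using k * C(n, k) = n * C(n-1, k-1) gives b_n = n * sum_{k>=1} C(n-1, k-1) = n * 2^(n-1).
For n = 49: 49 * 2^48 = 49 * 281474976710656 = 13792273858822144.

13792273858822144


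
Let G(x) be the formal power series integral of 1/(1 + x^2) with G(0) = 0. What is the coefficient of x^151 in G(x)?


1/(1 + x^2) = sum_{j>=0} (-1)^j x^(2j). Integrating termwise with G(0) = 0:
G(x) = sum_{j>=0} (-1)^j x^(2j+1) / (2j+1) = arctan(x).
Only odd powers are nonzero. For x^151 write 151 = 2*75 + 1, giving
(-1)^75 / 151 = -1/151 = -1/151.

-1/151


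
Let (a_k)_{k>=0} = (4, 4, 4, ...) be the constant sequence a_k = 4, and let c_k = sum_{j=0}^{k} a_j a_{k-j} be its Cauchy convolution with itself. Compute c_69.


Since a_j = 4 for all j >= 0, the convolution sum becomes
c_k = sum_{j=0}^{k} 4 * 4 = 16 * (k + 1).
Equivalently, the generating function of (a_k) is 4/(1 - x) and its square is 16/(1 - x)^2 = sum_{k>=0} 16(k + 1) x^k.
For k = 69: 16 * 70 = 1120.

1120


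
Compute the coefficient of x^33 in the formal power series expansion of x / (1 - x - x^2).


Let f(x) = sum_{k>=0} a_k x^k. Multiplying f(x) * (1 - x - x^2) = x and matching coefficients gives a_0 = 0, a_1 = 1, and a_k = a_{k-1} + a_{k-2} for k >= 2. These are the Fibonacci numbers F_k.
Iterating from F_0 = 0, F_1 = 1:
F_0=0, F_1=1, F_2=1, F_3=2, F_4=3, F_5=5, F_6=8, F_7=13, F_8=21, F_9=34, ...
F_33 = 3524578.

3524578


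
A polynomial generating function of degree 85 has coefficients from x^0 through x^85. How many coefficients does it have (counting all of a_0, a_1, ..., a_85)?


A polynomial of degree 85 takes the form a_0 + a_1 x + ... + a_85 x^85.
The number of coefficients is 85 + 1 = 86.

86


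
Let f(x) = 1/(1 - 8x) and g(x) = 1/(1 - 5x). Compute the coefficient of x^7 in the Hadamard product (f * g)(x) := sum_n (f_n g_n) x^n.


f has coefficients f_k = 8^k and g has coefficients g_k = 5^k, so the Hadamard product has coefficient (f*g)_k = 8^k * 5^k = 40^k.
For k = 7: 40^7 = 163840000000.

163840000000


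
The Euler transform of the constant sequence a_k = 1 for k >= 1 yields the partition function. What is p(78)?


The Euler transform converts the sequence a_k = 1 into the number of integer partitions.
Using the recurrence or dynamic programming:
p(78) = 12132164

12132164


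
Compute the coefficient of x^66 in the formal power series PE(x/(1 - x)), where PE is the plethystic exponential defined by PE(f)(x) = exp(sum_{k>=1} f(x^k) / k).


For f(x) = x/(1 - x) we have
sum_{k>=1} f(x^k) / k = sum_{k>=1} (1/k) * x^k / (1 - x^k) = sum_{k, m >= 1} x^(k m) / k,
which after exponentiating simplifies to
PE(x/(1 - x)) = prod_{k>=1} 1 / (1 - x^k).
This is the generating function for the partition function p(n), so the coefficient of x^66 is p(66).
Computing p(66) by dynamic programming over parts 1, 2, ..., 66: p(66) = 2323520.

2323520


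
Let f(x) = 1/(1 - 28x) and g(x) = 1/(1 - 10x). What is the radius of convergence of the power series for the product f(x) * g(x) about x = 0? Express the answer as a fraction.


The radius of 1/(1 - 28x) is 1/28 (nearest singularity at x = 1/28), and the radius of 1/(1 - 10x) is 1/10.
The product f(x)*g(x) = 1/((1 - 28x)(1 - 10x)) has singularities at both 1/28 and 1/10, so its radius of convergence is the distance to the nearest one:
min(1/28, 1/10) = 1/28.

1/28


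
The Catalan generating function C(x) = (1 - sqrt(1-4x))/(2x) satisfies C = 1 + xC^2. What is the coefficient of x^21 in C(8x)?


Substituting x -> 8x scales the n-th coefficient by 8^n, so [x^21] C(8x) = 8^21 * C_21.
C_21 = C(2*21, 21)/(22) = 538257874440/22 = 24466267020.
So 8^21 * 24466267020 = 9223372036854775808 * 24466267020 = 225661483078490225880764252160.

225661483078490225880764252160


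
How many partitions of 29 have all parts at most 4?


Using the generating function (1-x)^(-1)(1-x^2)^(-1)...(1-x^4)^(-1),
the coefficient of x^29 counts these restricted partitions.
Result = 270

270


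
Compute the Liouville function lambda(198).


The Liouville function is lambda(k) = (-1)^Omega(k), where Omega(k) counts the prime factors of k with multiplicity.
Factoring: 198 = 2 * 3 * 3 * 11, so Omega(198) = 4.
lambda(198) = (-1)^4 = 1.

1


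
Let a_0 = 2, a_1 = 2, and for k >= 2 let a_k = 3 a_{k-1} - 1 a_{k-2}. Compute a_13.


Iterating the recurrence forward:
a_0 = 2
a_1 = 2
a_2 = 3*2 - 1*2 = 4
a_3 = 3*4 - 1*2 = 10
a_4 = 3*10 - 1*4 = 26
a_5 = 3*26 - 1*10 = 68
a_6 = 3*68 - 1*26 = 178
a_7 = 3*178 - 1*68 = 466
a_8 = 3*466 - 1*178 = 1220
a_9 = 3*1220 - 1*466 = 3194
a_10 = 3*3194 - 1*1220 = 8362
a_11 = 3*8362 - 1*3194 = 21892
a_12 = 3*21892 - 1*8362 = 57314
a_13 = 3*57314 - 1*21892 = 150050
So a_13 = 150050.

150050


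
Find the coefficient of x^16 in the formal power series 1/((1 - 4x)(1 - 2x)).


By partial fractions or Cauchy convolution:
The coefficient equals sum_{k=0}^{16} 4^k * 2^(16-k).
= 8589869056

8589869056


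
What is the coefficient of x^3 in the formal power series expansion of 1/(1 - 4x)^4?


The general identity 1/(1 - c x)^r = sum_{k>=0} c^k C(k + r - 1, r - 1) x^k follows by substituting y = c x into 1/(1 - y)^r = sum_{k>=0} C(k + r - 1, r - 1) y^k.
For c = 4, r = 4, k = 3:
4^3 * C(6, 3) = 64 * 20 = 1280.

1280


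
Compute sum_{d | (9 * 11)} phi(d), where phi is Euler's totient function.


First, 9 * 11 = 99. One classical identity is sum_{d | n} phi(d) = n (each k in [1, n] has a unique gcd with n, and among the k's with gcd(k, n) = n/d there are phi(d) of them). So the sum equals 99. We also verify directly:
Divisors of 99: 1, 3, 9, 11, 33, 99.
phi values: 1, 2, 6, 10, 20, 60.
Sum = 99.

99


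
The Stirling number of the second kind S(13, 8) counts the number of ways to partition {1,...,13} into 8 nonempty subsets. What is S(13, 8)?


Using the explicit formula S(n,k) = (1/k!) sum_{j=0}^{k} (-1)^(k-j) C(k,j) j^n:
S(13, 8) = 1899612
Equivalently, S(n,k) is n! times the coefficient of x^n in the EGF (e^x - 1)^k / k!.

1899612


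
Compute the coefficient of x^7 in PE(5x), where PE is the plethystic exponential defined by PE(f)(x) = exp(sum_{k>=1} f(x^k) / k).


With f(x) = 5x, the exponent is sum_{k>=1} 5 x^k / k = 5 * (-ln(1 - x)). Exponentiating:
PE(5x) = exp(-5 ln(1 - x)) = 1/(1 - x)^5.
By the negative binomial expansion, [x^n] 1/(1 - x)^5 = C(n + 4, 4).
For n = 7: C(11, 4) = 330.

330


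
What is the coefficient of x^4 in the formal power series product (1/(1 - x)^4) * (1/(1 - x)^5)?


Combine the factors: (1/(1 - x)^4) * (1/(1 - x)^5) = 1/(1 - x)^9.
Then use 1/(1 - x)^r = sum_{k>=0} C(k + r - 1, r - 1) x^k with r = 9 and k = 4:
C(12, 8) = 495.

495


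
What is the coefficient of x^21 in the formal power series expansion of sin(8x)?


The Maclaurin series is sin(t) = sum_{k>=0} (-1)^k t^(2k+1) / (2k+1)!, so substituting t = 8x, only odd powers of x are nonzero, with coefficient of x^(2k+1) equal to (-1)^k 8^(2k+1) / (2k+1)!.
Write 21 = 2*10 + 1, giving the coefficient (-1)^10 * 8^21 / 21! = 9223372036854775808/51090942171709440000 = 35184372088832/194896477400625.

35184372088832/194896477400625


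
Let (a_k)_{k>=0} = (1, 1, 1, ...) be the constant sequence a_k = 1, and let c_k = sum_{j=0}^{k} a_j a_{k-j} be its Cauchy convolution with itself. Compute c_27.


Since a_j = 1 for all j >= 0, the convolution sum becomes
c_k = sum_{j=0}^{k} 1 * 1 = 1 * (k + 1).
Equivalently, the generating function of (a_k) is 1/(1 - x) and its square is 1/(1 - x)^2 = sum_{k>=0} 1(k + 1) x^k.
For k = 27: 1 * 28 = 28.

28


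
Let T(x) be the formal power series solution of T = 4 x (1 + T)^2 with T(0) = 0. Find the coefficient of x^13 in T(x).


Apply the Lagrange inversion formula: if T = 4 x * phi(T) with phi(t) = (1 + t)^2, then [x^n] T = 4^n * (1/n) [t^(n-1)] phi(t)^n = 4^n * (1/n) [t^(n-1)] (1 + t)^(2n) = 4^n * (1/n) C(2n, n-1).
Using the identity C(2n, n-1) = C(2n, n) * n / (n+1), the unscaled factor equals C(2n, n) / (n+1) = C_n, the n-th Catalan number.
For n = 13: C_13 = C(26, 13) / 14 = 10400600/14 = 742900.
With the 4^13 = 67108864 factor, the coefficient is 67108864 * 742900 = 49855175065600.

49855175065600


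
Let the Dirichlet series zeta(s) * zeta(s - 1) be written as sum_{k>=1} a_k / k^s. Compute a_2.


Convolution gives a_k = sum_{d | k} d * 1 = sum_{d | k} d = sigma(k), the sum of positive divisors of k.
For k = 2, the divisors are 1, 2, so
sigma(2) = 1 + 2 = 3.

3


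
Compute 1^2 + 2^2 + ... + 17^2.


This power sum has a closed form given by Faulhaber's formula
sum_{k=1}^{m} k^p = (1 / (p + 1)) * sum_{j=0}^{p} C(p + 1, j) B_j m^(p + 1 - j),
but for small m direct computation is fastest:
1 + 4 + 9 + 16 + 25 + 36 + 49 + 64 + 81 + 100 + 121 + 144 + 169 + 196 + 225 + 256 + 289 = 1785.

1785


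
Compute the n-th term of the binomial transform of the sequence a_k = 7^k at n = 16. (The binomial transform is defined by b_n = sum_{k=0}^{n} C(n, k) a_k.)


With a_k = 7^k, b_n = sum_{k=0}^{n} C(n, k) 7^k = (1 + 7)^n by the binomial theorem.
For n = 16: (1 + 7)^16 = 8^16 = 281474976710656.

281474976710656


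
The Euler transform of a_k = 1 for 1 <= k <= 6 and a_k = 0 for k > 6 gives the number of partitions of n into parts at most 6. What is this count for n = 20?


Partitions of 20 into parts at most 6:
Using generating function (1-x)^(-1)(1-x^2)^(-1)...(1-x^6)^(-1),
the coefficient of x^20 = 282

282


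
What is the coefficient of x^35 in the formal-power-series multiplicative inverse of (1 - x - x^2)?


Let the inverse be f(x) = sum_{k>=0} a_k x^k. From f(x) * (1 - x - x^2) = 1 and matching coefficients:
 x^0: a_0 = 1.
 x^1: a_1 - a_0 = 0, so a_1 = 1.
 x^k (k >= 2): a_k - a_{k-1} - a_{k-2} = 0, i.e. a_k = a_{k-1} + a_{k-2}.
This is the Fibonacci-type recurrence shifted so that a_0 = a_1 = 1.
Iterating: a_0=1, a_1=1, a_2=2, a_3=3, a_4=5, a_5=8, a_6=13, a_7=21, a_8=34, a_9=55, ...
a_35 = 14930352.

14930352


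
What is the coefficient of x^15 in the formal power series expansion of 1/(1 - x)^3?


The negative binomial / multiset identity is
1/(1 - x)^r = sum_{k>=0} C(k + r - 1, r - 1) x^k.
Here r = 3 and k = 15, so the coefficient is
C(15 + 2, 2) = C(17, 2)
= 136

136


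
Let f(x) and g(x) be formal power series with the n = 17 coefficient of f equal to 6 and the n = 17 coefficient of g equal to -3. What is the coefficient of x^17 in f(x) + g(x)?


Addition of formal power series is termwise.
The coefficient of x^17 in f + g = 6 + -3
= 3

3


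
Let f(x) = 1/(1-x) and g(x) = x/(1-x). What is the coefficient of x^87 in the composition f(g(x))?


First simplify the composition: f(g(x)) = 1/(1 - x/(1-x)) = (1-x)/((1-x) - x) = (1-x)/(1-2x).
Now extract the coefficient. Write (1-x)/(1-2x) = 1/(1-2x) - x/(1-2x).
The coefficient of x^n in 1/(1-2x) is 2^n, and in x/(1-2x) is 2^(n-1) (for n >= 1).
So the coefficient of x^87 is 2^87 - 2^86 = 154742504910672534362390528 - 77371252455336267181195264 = 77371252455336267181195264.

77371252455336267181195264


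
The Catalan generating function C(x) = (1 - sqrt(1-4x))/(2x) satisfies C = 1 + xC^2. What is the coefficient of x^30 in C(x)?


Substituting x -> x scales the n-th coefficient by 1, so [x^30] C(x) = C_30.
C_30 = C(2*30, 30)/(31) = 118264581564861424/31 = 3814986502092304.
= 3814986502092304.

3814986502092304


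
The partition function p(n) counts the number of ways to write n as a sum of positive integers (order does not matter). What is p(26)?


Using the generating function prod_{k>=1} 1/(1-x^k), we compute p(26).
By dynamic programming over parts 1 through 26:
p(26) = 2436

2436


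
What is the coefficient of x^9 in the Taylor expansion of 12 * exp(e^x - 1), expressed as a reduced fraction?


exp(e^x - 1) = sum_{k>=0} Bell_k x^k / k!, where Bell_k is the k-th Bell number.
So the coefficient of x^9 is 12 * Bell_9 / 9!.
Computing: Bell_9 = 21147 and 9! = 362880, giving
12 * 21147/362880 = 1007/1440.

1007/1440


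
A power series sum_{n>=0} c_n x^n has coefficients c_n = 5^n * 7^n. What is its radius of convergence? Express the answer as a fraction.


By the root test (Cauchy-Hadamard), the radius is R = 1 / limsup_n |c_n|^(1/n).
Here |c_n|^(1/n) = (5^n * 7^n)^(1/n) = 5 * 7 = 35 for all n.
So R = 1/35 = 1/35.

1/35


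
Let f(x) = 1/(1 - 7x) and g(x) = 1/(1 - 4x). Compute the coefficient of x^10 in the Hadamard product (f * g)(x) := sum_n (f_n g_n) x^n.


f has coefficients f_k = 7^k and g has coefficients g_k = 4^k, so the Hadamard product has coefficient (f*g)_k = 7^k * 4^k = 28^k.
For k = 10: 28^10 = 296196766695424.

296196766695424


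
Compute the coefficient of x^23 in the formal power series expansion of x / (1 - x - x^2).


Let f(x) = sum_{k>=0} a_k x^k. Multiplying f(x) * (1 - x - x^2) = x and matching coefficients gives a_0 = 0, a_1 = 1, and a_k = a_{k-1} + a_{k-2} for k >= 2. These are the Fibonacci numbers F_k.
Iterating from F_0 = 0, F_1 = 1:
F_0=0, F_1=1, F_2=1, F_3=2, F_4=3, F_5=5, F_6=8, F_7=13, F_8=21, F_9=34, ...
F_23 = 28657.

28657


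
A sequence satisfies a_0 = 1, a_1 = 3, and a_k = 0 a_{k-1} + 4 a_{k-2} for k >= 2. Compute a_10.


The characteristic equation is t^2 - 0 t - 4 = 0, with roots r_1 = 2 and r_2 = -2 (so c_1 = r_1 + r_2, c_2 = -r_1 r_2 as required).
One can use the closed form a_n = A r_1^n + B r_2^n, but direct iteration is more reliable:
a_0 = 1, a_1 = 3, a_2 = 4, a_3 = 12, a_4 = 16, a_5 = 48, a_6 = 64, a_7 = 192, a_8 = 256, a_9 = 768, a_10 = 1024.
So a_10 = 1024.

1024


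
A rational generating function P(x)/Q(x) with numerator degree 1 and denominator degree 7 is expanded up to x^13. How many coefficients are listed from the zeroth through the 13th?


Expanding up to x^13 gives the coefficients for x^0, x^1, ..., x^13.
That is 13 + 1 = 14 coefficients in total.

14


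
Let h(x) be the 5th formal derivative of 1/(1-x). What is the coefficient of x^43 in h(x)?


Differentiating 5 times: d^5/dx^5 [1/(1-x)] = 5!/(1-x)^6.
The expansion 1/(1-x)^6 = sum_{k>=0} C(k+5, 5) x^k, so the coefficient of x^n in 5!/(1-x)^6 is 5! * C(n+5, 5).
For n = 43: 120 * C(48, 5) = 120 * 1712304 = 205476480

205476480


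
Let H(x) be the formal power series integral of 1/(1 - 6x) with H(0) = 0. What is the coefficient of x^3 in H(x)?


1/(1 - 6x) = sum_{k>=0} 6^k x^k. Integrating termwise with H(0) = 0:
H(x) = sum_{k>=0} 6^k x^(k+1) / (k+1) = sum_{m>=1} 6^(m-1) x^m / m.
For m = 3: 6^2/3 = 36/3 = 12.

12


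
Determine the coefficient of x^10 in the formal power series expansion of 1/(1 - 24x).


The geometric series identity gives 1/(1 - c x) = sum_{k>=0} c^k x^k, so the coefficient of x^k is c^k.
Here c = 24 and k = 10.
Computing: 24^10 = 63403380965376

63403380965376


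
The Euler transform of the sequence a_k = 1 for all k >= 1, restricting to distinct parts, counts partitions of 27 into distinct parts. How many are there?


Partitions of 27 into distinct parts can be computed via generating function.
Product (1+x)(1+x^2)(1+x^3)...
The coefficient of x^27 = 192

192


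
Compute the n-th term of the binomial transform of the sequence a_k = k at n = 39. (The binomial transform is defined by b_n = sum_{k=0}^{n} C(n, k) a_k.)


With a_k = k, b_n = sum_{k=0}^{n} C(n, k) k. Using k * C(n, k) = n * C(n-1, k-1) gives b_n = n * sum_{k>=1} C(n-1, k-1) = n * 2^(n-1).
For n = 39: 39 * 2^38 = 39 * 274877906944 = 10720238370816.

10720238370816


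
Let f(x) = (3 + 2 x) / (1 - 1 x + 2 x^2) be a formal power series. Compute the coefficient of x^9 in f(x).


Write f(x) = sum_{k>=0} a_k x^k. Multiplying both sides by 1 - 1 x + 2 x^2 gives
(1 - 1 x + 2 x^2) sum_{k>=0} a_k x^k = 3 + 2 x.
Matching coefficients:
 x^0: a_0 = 3
 x^1: a_1 - 1 a_0 = 2  =>  a_1 = 1*3 + 2 = 5
 x^k (k >= 2): a_k = 1 a_{k-1} - 2 a_{k-2}.
Iterating: a_2 = -1, a_3 = -11, a_4 = -9, a_5 = 13, a_6 = 31, a_7 = 5, a_8 = -57, a_9 = -67.
So the coefficient of x^9 is -67.

-67


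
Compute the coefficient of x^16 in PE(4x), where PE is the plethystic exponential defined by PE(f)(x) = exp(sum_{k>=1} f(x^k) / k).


With f(x) = 4x, the exponent is sum_{k>=1} 4 x^k / k = 4 * (-ln(1 - x)). Exponentiating:
PE(4x) = exp(-4 ln(1 - x)) = 1/(1 - x)^4.
By the negative binomial expansion, [x^n] 1/(1 - x)^4 = C(n + 3, 3).
For n = 16: C(19, 3) = 969.

969


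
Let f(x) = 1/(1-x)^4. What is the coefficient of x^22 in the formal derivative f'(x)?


Differentiate: d/dx [ 1/(1-x)^r ] = r / (1-x)^(r+1).
Here r = 4, so f'(x) = 4 / (1-x)^5.
The expansion of 1/(1-x)^(r+1) has coefficient of x^n equal to C(n+r, r).
So the coefficient of x^22 in f'(x) is
4 * C(26, 4) = 4 * 14950 = 59800

59800


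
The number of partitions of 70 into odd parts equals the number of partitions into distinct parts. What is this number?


Computing partitions of 70 into odd parts (1, 3, 5, ...):
Using the generating function prod_{k>=0} 1/(1-x^(2k+1)),
the count is 29927

29927


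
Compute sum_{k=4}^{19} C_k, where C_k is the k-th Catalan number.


C_4 through C_19: 14, 42, 132, 429, 1430, 4862, 16796, 58786, 208012, 742900, 2674440, 9694845, 35357670, 129644790, 477638700, 1767263190
Sum = 14 + 42 + 132 + 429 + 1430 + 4862 + 16796 + 58786 + 208012 + 742900 + 2674440 + 9694845 + 35357670 + 129644790 + 477638700 + 1767263190
= 2423307038

2423307038


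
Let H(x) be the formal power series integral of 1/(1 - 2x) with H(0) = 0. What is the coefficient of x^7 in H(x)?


1/(1 - 2x) = sum_{k>=0} 2^k x^k. Integrating termwise with H(0) = 0:
H(x) = sum_{k>=0} 2^k x^(k+1) / (k+1) = sum_{m>=1} 2^(m-1) x^m / m.
For m = 7: 2^6/7 = 64/7 = 64/7.

64/7


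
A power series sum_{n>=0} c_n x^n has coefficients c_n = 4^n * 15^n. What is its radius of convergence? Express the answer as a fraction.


By the root test (Cauchy-Hadamard), the radius is R = 1 / limsup_n |c_n|^(1/n).
Here |c_n|^(1/n) = (4^n * 15^n)^(1/n) = 4 * 15 = 60 for all n.
So R = 1/60 = 1/60.

1/60


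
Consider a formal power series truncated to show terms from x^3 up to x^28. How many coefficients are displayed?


From x^3 to x^28 inclusive, the count is 28 - 3 + 1 = 26.

26


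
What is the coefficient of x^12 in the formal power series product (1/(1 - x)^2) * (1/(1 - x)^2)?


Combine the factors: (1/(1 - x)^2) * (1/(1 - x)^2) = 1/(1 - x)^4.
Then use 1/(1 - x)^r = sum_{k>=0} C(k + r - 1, r - 1) x^k with r = 4 and k = 12:
C(15, 3) = 455.

455


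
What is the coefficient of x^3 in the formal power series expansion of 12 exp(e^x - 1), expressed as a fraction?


exp(e^x - 1) is the exponential generating function for the Bell numbers Bell_k: exp(e^x - 1) = sum_{k>=0} Bell_k x^k / k!.
So the coefficient of x^3 in 12 exp(e^x - 1) is 12 Bell_3 / 3!.
Computing: Bell_3 = 5 and 3! = 6, giving
12 * 5/6 = 10.

10


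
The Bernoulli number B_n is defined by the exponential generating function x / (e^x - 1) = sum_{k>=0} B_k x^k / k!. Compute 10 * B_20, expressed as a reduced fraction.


Bernoulli numbers can also be computed recursively via B_0 = 1 and sum_{j=0}^{m} C(m+1, j) B_j = 0 for m >= 1. Odd-index Bernoulli numbers vanish for k >= 3.
Computing B_20 = -174611/330, so 10 * B_20 = 10 * -174611/330 = -174611/33.

-174611/33


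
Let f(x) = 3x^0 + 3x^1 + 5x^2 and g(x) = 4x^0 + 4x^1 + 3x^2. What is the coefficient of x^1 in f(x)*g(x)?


Cauchy product at x^1:
3*4 + 3*4
= 24

24


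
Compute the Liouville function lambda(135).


The Liouville function is lambda(k) = (-1)^Omega(k), where Omega(k) counts the prime factors of k with multiplicity.
Factoring: 135 = 3 * 3 * 3 * 5, so Omega(135) = 4.
lambda(135) = (-1)^4 = 1.

1


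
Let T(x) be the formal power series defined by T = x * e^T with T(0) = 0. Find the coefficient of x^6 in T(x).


Apply the Lagrange inversion formula: if T = x * phi(T) with phi(t) = e^t, then
[x^n] T = (1/n) [t^(n-1)] phi(t)^n = (1/n) [t^(n-1)] e^(n t) = (1/n) * n^(n-1) / (n-1)! = n^(n-1) / n!.
When c = 1 this is the Cayley count of rooted labeled trees on n vertices, divided by n!.
For n = 6: 6^5 / 6! = 7776/720 = 54/5.

54/5


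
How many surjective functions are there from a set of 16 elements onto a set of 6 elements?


By inclusion-exclusion on which target elements are missed, the number of surjections from an n-set onto a k-set is
surj(n, k) = sum_{j=0}^{k} (-1)^j C(k, j) (k - j)^n.
Equivalently surj(n, k) = k! * S(n, k), where S(n, k) is the Stirling number of the second kind.
For n = 16, k = 6:
S(16, 6) = 2734926558, so
surj = 6! * 2734926558 = 720 * 2734926558 = 1969147121760.

1969147121760


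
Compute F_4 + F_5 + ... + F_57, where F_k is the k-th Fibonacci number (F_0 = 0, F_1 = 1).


Use the identity sum_{k=0}^{N} F_k = F_{N+2} - 1 (which follows from F_{k+2} - F_{k+1} = F_k). Then
sum_{k=4}^{57} F_k = (F_{59} - 1) - (F_{5} - 1) = F_{59} - F_{5}.
Computing: F_{59} = 956722026041, F_{5} = 5, so
Sum = 956722026041 - 5 = 956722026036.

956722026036


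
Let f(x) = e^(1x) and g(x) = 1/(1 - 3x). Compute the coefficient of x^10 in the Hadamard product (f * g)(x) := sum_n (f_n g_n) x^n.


Expanding: f_k = 1^k/k! (from e^(1x)) and g_k = 3^k (from 1/(1 - 3x)). So the Hadamard coefficient (f * g)_k = 1^k 3^k / k! = (3)^k / k!.
For k = 10: 3^10/10! = 59049/3628800 = 729/44800.

729/44800


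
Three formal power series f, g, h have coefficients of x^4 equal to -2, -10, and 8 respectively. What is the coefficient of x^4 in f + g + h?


Series addition is componentwise:
-2 + -10 + 8
= -4

-4


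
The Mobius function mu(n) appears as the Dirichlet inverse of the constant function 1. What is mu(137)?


137 = 137 (all distinct primes).
mu(137) = (-1)^1 = -1

-1


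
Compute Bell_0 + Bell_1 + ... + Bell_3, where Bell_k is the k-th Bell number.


Recall Bell_k counts set partitions of a k-set (with Bell_0 = 1 by convention).
Bell_0 through Bell_3: 1, 1, 2, 5
Sum = 1 + 1 + 2 + 5 = 9.

9


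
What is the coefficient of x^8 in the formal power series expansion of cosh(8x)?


The Maclaurin series is cosh(t) = sum_{m>=0} t^(2m) / (2m)!, so substituting t = 8x, only even powers of x are nonzero, with coefficient of x^(2m) equal to 8^(2m) / (2m)!.
For x^8 the coefficient is 8^8/8! = 16777216/40320 = 131072/315.

131072/315


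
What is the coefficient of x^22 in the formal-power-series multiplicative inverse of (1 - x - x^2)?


Let the inverse be f(x) = sum_{k>=0} a_k x^k. From f(x) * (1 - x - x^2) = 1 and matching coefficients:
 x^0: a_0 = 1.
 x^1: a_1 - a_0 = 0, so a_1 = 1.
 x^k (k >= 2): a_k - a_{k-1} - a_{k-2} = 0, i.e. a_k = a_{k-1} + a_{k-2}.
This is the Fibonacci-type recurrence shifted so that a_0 = a_1 = 1.
Iterating: a_0=1, a_1=1, a_2=2, a_3=3, a_4=5, a_5=8, a_6=13, a_7=21, a_8=34, a_9=55, ...
a_22 = 28657.

28657


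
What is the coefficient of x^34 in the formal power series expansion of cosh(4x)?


The Maclaurin series is cosh(t) = sum_{m>=0} t^(2m) / (2m)!, so substituting t = 4x, only even powers of x are nonzero, with coefficient of x^(2m) equal to 4^(2m) / (2m)!.
For x^34 the coefficient is 4^34/34! = 295147905179352825856/295232799039604140847618609643520000000 = 68719476736/68739242628124575327993046875.

68719476736/68739242628124575327993046875


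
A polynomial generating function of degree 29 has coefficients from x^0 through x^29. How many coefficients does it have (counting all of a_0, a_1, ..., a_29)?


A polynomial of degree 29 takes the form a_0 + a_1 x + ... + a_29 x^29.
The number of coefficients is 29 + 1 = 30.

30


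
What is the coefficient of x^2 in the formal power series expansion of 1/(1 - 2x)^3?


The general identity 1/(1 - c x)^r = sum_{k>=0} c^k C(k + r - 1, r - 1) x^k follows by substituting y = c x into 1/(1 - y)^r = sum_{k>=0} C(k + r - 1, r - 1) y^k.
For c = 2, r = 3, k = 2:
2^2 * C(4, 2) = 4 * 6 = 24.

24


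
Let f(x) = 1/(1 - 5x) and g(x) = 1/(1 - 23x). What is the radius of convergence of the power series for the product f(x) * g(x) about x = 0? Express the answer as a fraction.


The radius of 1/(1 - 5x) is 1/5 (nearest singularity at x = 1/5), and the radius of 1/(1 - 23x) is 1/23.
The product f(x)*g(x) = 1/((1 - 5x)(1 - 23x)) has singularities at both 1/5 and 1/23, so its radius of convergence is the distance to the nearest one:
min(1/5, 1/23) = 1/23.

1/23


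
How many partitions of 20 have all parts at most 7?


Using the generating function (1-x)^(-1)(1-x^2)^(-1)...(1-x^7)^(-1),
the coefficient of x^20 counts these restricted partitions.
Result = 364

364


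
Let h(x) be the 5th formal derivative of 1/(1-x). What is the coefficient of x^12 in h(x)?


Differentiating 5 times: d^5/dx^5 [1/(1-x)] = 5!/(1-x)^6.
The expansion 1/(1-x)^6 = sum_{k>=0} C(k+5, 5) x^k, so the coefficient of x^n in 5!/(1-x)^6 is 5! * C(n+5, 5).
For n = 12: 120 * C(17, 5) = 120 * 6188 = 742560

742560


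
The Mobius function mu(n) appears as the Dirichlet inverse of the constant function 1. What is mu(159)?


159 = 3 * 53 (all distinct primes).
mu(159) = (-1)^2 = 1

1


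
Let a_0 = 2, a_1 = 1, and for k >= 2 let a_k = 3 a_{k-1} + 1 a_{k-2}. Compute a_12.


Iterating the recurrence forward:
a_0 = 2
a_1 = 1
a_2 = 3*1 + 1*2 = 5
a_3 = 3*5 + 1*1 = 16
a_4 = 3*16 + 1*5 = 53
a_5 = 3*53 + 1*16 = 175
a_6 = 3*175 + 1*53 = 578
a_7 = 3*578 + 1*175 = 1909
a_8 = 3*1909 + 1*578 = 6305
a_9 = 3*6305 + 1*1909 = 20824
a_10 = 3*20824 + 1*6305 = 68777
a_11 = 3*68777 + 1*20824 = 227155
a_12 = 3*227155 + 1*68777 = 750242
So a_12 = 750242.

750242


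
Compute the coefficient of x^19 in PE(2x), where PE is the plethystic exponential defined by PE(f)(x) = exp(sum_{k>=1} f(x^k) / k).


With f(x) = 2x, the exponent is sum_{k>=1} 2 x^k / k = 2 * (-ln(1 - x)). Exponentiating:
PE(2x) = exp(-2 ln(1 - x)) = 1/(1 - x)^2.
By the negative binomial expansion, [x^n] 1/(1 - x)^2 = C(n + 1, 1).
For n = 19: C(20, 1) = 20.

20


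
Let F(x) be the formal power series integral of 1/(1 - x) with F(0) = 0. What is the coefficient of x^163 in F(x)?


1/(1 - x) = sum_{k>=0} x^k. Integrating termwise and using F(0) = 0 gives
F(x) = sum_{k>=0} x^(k+1) / (k+1) = sum_{m>=1} x^m / m = -ln(1 - x).
So the coefficient of x^163 is 1/163 = 1/163.

1/163


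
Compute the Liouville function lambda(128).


The Liouville function is lambda(k) = (-1)^Omega(k), where Omega(k) counts the prime factors of k with multiplicity.
Factoring: 128 = 2 * 2 * 2 * 2 * 2 * 2 * 2, so Omega(128) = 7.
lambda(128) = (-1)^7 = -1.

-1


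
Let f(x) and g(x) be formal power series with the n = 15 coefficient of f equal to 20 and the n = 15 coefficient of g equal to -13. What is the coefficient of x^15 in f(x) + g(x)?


Addition of formal power series is termwise.
The coefficient of x^15 in f + g = 20 + -13
= 7

7


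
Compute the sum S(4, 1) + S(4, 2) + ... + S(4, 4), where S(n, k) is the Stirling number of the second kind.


By definition, S(n, k) counts partitions of an n-set into exactly k nonempty blocks.
Computing row n = 4 for k = 1..4:
S(4, k): 1, 7, 6, 1
Sum = 15. (This equals Bell_4 since the sum runs over all k.)

15


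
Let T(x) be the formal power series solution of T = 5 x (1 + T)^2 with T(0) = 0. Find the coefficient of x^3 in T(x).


Apply the Lagrange inversion formula: if T = 5 x * phi(T) with phi(t) = (1 + t)^2, then [x^n] T = 5^n * (1/n) [t^(n-1)] phi(t)^n = 5^n * (1/n) [t^(n-1)] (1 + t)^(2n) = 5^n * (1/n) C(2n, n-1).
Using the identity C(2n, n-1) = C(2n, n) * n / (n+1), the unscaled factor equals C(2n, n) / (n+1) = C_n, the n-th Catalan number.
For n = 3: C_3 = C(6, 3) / 4 = 20/4 = 5.
With the 5^3 = 125 factor, the coefficient is 125 * 5 = 625.

625


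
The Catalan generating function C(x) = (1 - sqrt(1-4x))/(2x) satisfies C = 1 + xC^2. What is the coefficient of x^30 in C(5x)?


Substituting x -> 5x scales the n-th coefficient by 5^n, so [x^30] C(5x) = 5^30 * C_30.
C_30 = C(2*30, 30)/(31) = 118264581564861424/31 = 3814986502092304.
So 5^30 * 3814986502092304 = 931322574615478515625 * 3814986502092304 = 3552983051251903176307678222656250000.

3552983051251903176307678222656250000


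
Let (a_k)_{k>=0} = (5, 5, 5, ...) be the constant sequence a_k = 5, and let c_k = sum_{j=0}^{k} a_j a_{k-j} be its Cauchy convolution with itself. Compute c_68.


Since a_j = 5 for all j >= 0, the convolution sum becomes
c_k = sum_{j=0}^{k} 5 * 5 = 25 * (k + 1).
Equivalently, the generating function of (a_k) is 5/(1 - x) and its square is 25/(1 - x)^2 = sum_{k>=0} 25(k + 1) x^k.
For k = 68: 25 * 69 = 1725.

1725


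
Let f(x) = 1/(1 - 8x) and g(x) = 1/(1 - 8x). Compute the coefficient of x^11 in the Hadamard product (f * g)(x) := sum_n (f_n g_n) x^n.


f has coefficients f_k = 8^k and g has coefficients g_k = 8^k, so the Hadamard product has coefficient (f*g)_k = 8^k * 8^k = 64^k.
For k = 11: 64^11 = 73786976294838206464.

73786976294838206464


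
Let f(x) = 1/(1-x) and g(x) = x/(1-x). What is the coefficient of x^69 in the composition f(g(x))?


First simplify the composition: f(g(x)) = 1/(1 - x/(1-x)) = (1-x)/((1-x) - x) = (1-x)/(1-2x).
Now extract the coefficient. Write (1-x)/(1-2x) = 1/(1-2x) - x/(1-2x).
The coefficient of x^n in 1/(1-2x) is 2^n, and in x/(1-2x) is 2^(n-1) (for n >= 1).
So the coefficient of x^69 is 2^69 - 2^68 = 590295810358705651712 - 295147905179352825856 = 295147905179352825856.

295147905179352825856
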